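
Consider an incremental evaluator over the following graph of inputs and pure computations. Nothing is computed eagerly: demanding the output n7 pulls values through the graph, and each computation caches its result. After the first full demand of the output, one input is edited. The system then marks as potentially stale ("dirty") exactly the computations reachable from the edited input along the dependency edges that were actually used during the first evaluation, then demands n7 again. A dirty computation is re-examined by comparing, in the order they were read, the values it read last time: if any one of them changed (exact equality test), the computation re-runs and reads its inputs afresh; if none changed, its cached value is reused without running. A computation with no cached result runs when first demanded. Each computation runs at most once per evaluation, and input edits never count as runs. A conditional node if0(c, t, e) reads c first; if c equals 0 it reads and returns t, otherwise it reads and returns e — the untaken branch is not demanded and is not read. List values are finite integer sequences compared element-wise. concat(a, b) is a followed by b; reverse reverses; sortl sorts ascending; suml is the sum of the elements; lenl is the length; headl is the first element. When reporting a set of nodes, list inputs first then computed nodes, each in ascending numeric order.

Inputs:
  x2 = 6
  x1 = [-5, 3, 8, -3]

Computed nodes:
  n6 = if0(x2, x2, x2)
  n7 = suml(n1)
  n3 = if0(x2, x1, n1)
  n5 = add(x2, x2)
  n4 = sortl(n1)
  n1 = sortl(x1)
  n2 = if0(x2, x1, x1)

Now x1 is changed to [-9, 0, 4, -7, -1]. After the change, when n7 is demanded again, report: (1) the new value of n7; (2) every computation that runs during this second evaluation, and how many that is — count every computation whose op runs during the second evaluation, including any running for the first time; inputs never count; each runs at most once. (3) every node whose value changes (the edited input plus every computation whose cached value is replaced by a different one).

n7 now evaluates to -13.
Run set: n1, n7 (2 run).
Changed values: x1, n1, n7.

Initial pass — values computed on the first demand:
  n1 = sortl([-5, 3, 8, -3]) = [-5, -3, 3, 8]
  n7 = suml([-5, -3, 3, 8]) = 3

Second demand — change propagation:
  n1: re-runs because x1 [-5, 3, 8, -3]->[-9, 0, 4, -7, -1]; new result [-9, -7, -1, 0, 4].
  n7: re-runs because n1 [-5, -3, 3, 8]->[-9, -7, -1, 0, 4]; new result -13.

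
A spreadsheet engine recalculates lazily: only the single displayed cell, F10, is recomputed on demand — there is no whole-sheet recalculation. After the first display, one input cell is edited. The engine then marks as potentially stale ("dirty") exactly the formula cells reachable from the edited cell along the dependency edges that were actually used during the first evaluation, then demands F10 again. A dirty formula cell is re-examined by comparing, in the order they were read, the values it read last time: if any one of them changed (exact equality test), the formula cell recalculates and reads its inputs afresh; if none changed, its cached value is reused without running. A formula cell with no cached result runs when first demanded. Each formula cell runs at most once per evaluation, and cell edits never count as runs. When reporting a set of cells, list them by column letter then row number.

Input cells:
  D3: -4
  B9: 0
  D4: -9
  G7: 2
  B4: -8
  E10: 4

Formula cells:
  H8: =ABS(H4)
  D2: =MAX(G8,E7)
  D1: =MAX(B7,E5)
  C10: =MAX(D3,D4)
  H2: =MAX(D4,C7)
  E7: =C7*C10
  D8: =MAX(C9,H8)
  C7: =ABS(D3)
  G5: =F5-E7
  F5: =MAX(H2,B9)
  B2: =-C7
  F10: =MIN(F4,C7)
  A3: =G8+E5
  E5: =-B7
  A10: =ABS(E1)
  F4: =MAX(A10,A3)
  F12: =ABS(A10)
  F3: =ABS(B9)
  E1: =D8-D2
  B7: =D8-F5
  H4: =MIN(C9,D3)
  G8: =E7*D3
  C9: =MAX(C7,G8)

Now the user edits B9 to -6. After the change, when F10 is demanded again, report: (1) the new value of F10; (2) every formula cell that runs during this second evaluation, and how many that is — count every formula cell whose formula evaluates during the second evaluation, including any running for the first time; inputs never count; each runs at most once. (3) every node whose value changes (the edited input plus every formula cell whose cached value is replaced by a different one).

First evaluation (everything demanded from the output):
  C7 = ABS(-4) = 4
  C10 = MAX(-4, -9) = -4
  E7 = 4 * -4 = -16
  G8 = -16 * -4 = 64
  C9 = MAX(4, 64) = 64
  D2 = MAX(64, -16) = 64
  H2 = MAX(-9, 4) = 4
  F5 = MAX(4, 0) = 4
  H4 = MIN(64, -4) = -4
  H8 = ABS(-4) = 4
  D8 = MAX(64, 4) = 64
  B7 = 64 - 4 = 60
  E1 = 64 - 64 = 0
  A10 = ABS(0) = 0
  E5 = -(60) = -60
  A3 = 64 + -60 = 4
  F4 = MAX(0, 4) = 4
  F10 = MIN(4, 4) = 4

Propagation after the edit:
  F5: runs — B9 0->-6; result 4 (same value as before).
  B7: checked — values it read are unchanged (D8 unchanged, F5 unchanged); reused cached 60 without running.
  E5: checked — values it read are unchanged (B7 unchanged); reused cached -60 without running.
  A3: checked — values it read are unchanged (G8 unchanged, E5 unchanged); reused cached 4 without running.
  F4: checked — values it read are unchanged (A10 unchanged, A3 unchanged); reused cached 4 without running.
  F10: checked — values it read are unchanged (F4 unchanged, C7 unchanged); reused cached 4 without running.

Key observation: the change is absorbed at F5 — it re-runs but produces the same value, and the output's value is unchanged.

New value of F10: 4.
Formula cells that run: F5 — 1 in total.
Values that change: B9.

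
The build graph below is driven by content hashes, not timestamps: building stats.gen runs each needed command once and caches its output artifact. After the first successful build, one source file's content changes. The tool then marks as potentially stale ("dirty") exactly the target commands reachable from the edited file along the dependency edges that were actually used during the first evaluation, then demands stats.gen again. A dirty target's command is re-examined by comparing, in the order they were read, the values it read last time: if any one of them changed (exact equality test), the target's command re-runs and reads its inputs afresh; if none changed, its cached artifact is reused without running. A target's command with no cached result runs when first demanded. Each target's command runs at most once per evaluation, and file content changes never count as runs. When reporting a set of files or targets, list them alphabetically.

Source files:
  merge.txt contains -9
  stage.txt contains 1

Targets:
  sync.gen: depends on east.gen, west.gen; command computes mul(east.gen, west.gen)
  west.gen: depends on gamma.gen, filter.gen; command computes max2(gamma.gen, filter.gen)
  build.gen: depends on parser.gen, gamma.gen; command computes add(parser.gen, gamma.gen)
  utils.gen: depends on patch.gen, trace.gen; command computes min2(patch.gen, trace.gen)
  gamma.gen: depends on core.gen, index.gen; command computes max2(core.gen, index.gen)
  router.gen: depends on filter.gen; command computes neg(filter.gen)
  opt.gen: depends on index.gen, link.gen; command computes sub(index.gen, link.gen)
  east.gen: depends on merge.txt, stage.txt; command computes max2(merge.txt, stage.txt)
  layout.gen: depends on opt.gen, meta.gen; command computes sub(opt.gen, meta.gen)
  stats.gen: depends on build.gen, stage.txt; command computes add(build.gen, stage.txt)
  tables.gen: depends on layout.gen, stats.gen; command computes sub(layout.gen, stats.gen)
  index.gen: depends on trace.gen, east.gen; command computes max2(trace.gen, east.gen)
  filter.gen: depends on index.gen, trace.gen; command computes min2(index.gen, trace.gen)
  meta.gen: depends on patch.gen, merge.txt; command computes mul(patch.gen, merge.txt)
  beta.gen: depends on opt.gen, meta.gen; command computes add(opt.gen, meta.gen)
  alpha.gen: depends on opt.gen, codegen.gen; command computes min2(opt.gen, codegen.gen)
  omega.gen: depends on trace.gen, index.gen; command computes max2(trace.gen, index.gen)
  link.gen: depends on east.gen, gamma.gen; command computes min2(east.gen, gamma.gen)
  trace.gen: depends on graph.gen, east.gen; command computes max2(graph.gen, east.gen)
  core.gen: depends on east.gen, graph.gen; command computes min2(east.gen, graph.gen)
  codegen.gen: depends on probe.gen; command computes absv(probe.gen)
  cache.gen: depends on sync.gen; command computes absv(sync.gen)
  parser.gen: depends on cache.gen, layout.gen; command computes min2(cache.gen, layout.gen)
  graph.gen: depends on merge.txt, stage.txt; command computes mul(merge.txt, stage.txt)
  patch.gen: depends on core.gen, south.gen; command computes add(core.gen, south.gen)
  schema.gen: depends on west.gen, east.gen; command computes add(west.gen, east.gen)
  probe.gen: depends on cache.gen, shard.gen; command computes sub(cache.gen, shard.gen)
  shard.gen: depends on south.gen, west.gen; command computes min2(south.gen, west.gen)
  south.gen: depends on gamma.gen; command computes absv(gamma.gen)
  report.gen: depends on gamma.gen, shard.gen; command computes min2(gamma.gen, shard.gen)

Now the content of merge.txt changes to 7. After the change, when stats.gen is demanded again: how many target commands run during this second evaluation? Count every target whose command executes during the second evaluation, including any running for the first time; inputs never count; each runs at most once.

Initial pass — values computed on the first demand:
  east.gen = max2(-9, 1) = 1
  graph.gen = mul(-9, 1) = -9
  core.gen = min2(1, -9) = -9
  trace.gen = max2(-9, 1) = 1
  index.gen = max2(1, 1) = 1
  filter.gen = min2(1, 1) = 1
  gamma.gen = max2(-9, 1) = 1
  link.gen = min2(1, 1) = 1
  opt.gen = sub(1, 1) = 0
  south.gen = absv(1) = 1
  patch.gen = add(-9, 1) = -8
  meta.gen = mul(-8, -9) = 72
  layout.gen = sub(0, 72) = -72
  west.gen = max2(1, 1) = 1
  sync.gen = mul(1, 1) = 1
  cache.gen = absv(1) = 1
  parser.gen = min2(1, -72) = -72
  build.gen = add(-72, 1) = -71
  stats.gen = add(-71, 1) = -70

Second demand — change propagation:
  east.gen: re-runs because merge.txt -9->7; new result 7.
  graph.gen: re-runs because merge.txt -9->7; new result 7.
  core.gen: re-runs because east.gen 1->7; graph.gen -9->7; new result 7.
  trace.gen: re-runs because graph.gen -9->7; east.gen 1->7; new result 7.
  index.gen: re-runs because trace.gen 1->7; east.gen 1->7; new result 7.
  filter.gen: re-runs because index.gen 1->7; trace.gen 1->7; new result 7.
  gamma.gen: re-runs because core.gen -9->7; index.gen 1->7; new result 7.
  link.gen: re-runs because east.gen 1->7; gamma.gen 1->7; new result 7.
  opt.gen: re-runs because index.gen 1->7; link.gen 1->7; new result 0 (unchanged).
  south.gen: re-runs because gamma.gen 1->7; new result 7.
  patch.gen: re-runs because core.gen -9->7; south.gen 1->7; new result 14.
  meta.gen: re-runs because patch.gen -8->14; merge.txt -9->7; new result 98.
  layout.gen: re-runs because meta.gen 72->98; new result -98.
  west.gen: re-runs because gamma.gen 1->7; filter.gen 1->7; new result 7.
  sync.gen: re-runs because east.gen 1->7; west.gen 1->7; new result 49.
  cache.gen: re-runs because sync.gen 1->49; new result 49.
  parser.gen: re-runs because cache.gen 1->49; layout.gen -72->-98; new result -98.
  build.gen: re-runs because parser.gen -72->-98; gamma.gen 1->7; new result -91.
  stats.gen: re-runs because build.gen -71->-91; new result -90.

Run set: build.gen, cache.gen, core.gen, east.gen, filter.gen, gamma.gen, graph.gen, index.gen, layout.gen, link.gen, meta.gen, opt.gen, parser.gen, patch.gen, south.gen, stats.gen, sync.gen, trace.gen, west.gen (19 run).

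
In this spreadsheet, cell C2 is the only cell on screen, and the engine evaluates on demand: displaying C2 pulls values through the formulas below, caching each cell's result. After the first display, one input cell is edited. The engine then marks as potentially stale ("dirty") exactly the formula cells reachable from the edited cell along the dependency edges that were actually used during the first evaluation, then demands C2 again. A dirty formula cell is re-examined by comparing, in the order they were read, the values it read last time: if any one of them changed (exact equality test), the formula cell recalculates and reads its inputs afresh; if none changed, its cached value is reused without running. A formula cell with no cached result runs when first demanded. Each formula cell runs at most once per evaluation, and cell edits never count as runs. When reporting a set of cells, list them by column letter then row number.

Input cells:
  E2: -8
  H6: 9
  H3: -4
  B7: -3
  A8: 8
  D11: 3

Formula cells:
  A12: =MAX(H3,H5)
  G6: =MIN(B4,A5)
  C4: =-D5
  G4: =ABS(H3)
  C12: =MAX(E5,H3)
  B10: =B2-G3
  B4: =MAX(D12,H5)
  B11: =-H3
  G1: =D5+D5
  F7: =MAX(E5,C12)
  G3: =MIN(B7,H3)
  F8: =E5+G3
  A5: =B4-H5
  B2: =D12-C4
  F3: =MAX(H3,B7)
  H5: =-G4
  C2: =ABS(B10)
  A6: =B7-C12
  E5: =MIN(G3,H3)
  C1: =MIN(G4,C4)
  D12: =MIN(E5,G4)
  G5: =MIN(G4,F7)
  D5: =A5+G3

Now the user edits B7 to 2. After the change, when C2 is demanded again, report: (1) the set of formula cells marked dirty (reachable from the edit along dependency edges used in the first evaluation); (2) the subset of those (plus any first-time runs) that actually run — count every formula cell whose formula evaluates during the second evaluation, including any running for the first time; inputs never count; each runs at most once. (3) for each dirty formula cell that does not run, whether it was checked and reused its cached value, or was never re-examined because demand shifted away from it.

Initial pass — values computed on the first demand:
  G3 = MIN(-3, -4) = -4
  E5 = MIN(-4, -4) = -4
  G4 = ABS(-4) = 4
  D12 = MIN(-4, 4) = -4
  H5 = -(4) = -4
  B4 = MAX(-4, -4) = -4
  A5 = -4 - -4 = 0
  D5 = 0 + -4 = -4
  C4 = -(-4) = 4
  B2 = -4 - 4 = -8
  B10 = -8 - -4 = -4
  C2 = ABS(-4) = 4

Second demand — change propagation:
  G3: re-runs because B7 -3->2; new result -4 (unchanged).
  E5: re-examined; everything it read last time is the same (G3 unchanged, H3 unchanged) — cache -4 kept, no run.
  D12: re-examined; everything it read last time is the same (E5 unchanged, G4 unchanged) — cache -4 kept, no run.
  B4: re-examined; everything it read last time is the same (D12 unchanged, H5 unchanged) — cache -4 kept, no run.
  A5: re-examined; everything it read last time is the same (B4 unchanged, H5 unchanged) — cache 0 kept, no run.
  D5: re-examined; everything it read last time is the same (A5 unchanged, G3 unchanged) — cache -4 kept, no run.
  C4: re-examined; everything it read last time is the same (D5 unchanged) — cache 4 kept, no run.
  B2: re-examined; everything it read last time is the same (D12 unchanged, C4 unchanged) — cache -8 kept, no run.
  B10: re-examined; everything it read last time is the same (B2 unchanged, G3 unchanged) — cache -4 kept, no run.
  C2: re-examined; everything it read last time is the same (B10 unchanged) — cache 4 kept, no run.

The important point: G3 recomputes to an identical value, and the output ends up unchanged.

Dirty set: A5, B2, B4, B10, C2, C4, D5, D12, E5, G3.
Run set: G3 (1 run).
Re-examined without running (cache reused): A5, B2, B4, B10, C2, C4, D5, D12, E5.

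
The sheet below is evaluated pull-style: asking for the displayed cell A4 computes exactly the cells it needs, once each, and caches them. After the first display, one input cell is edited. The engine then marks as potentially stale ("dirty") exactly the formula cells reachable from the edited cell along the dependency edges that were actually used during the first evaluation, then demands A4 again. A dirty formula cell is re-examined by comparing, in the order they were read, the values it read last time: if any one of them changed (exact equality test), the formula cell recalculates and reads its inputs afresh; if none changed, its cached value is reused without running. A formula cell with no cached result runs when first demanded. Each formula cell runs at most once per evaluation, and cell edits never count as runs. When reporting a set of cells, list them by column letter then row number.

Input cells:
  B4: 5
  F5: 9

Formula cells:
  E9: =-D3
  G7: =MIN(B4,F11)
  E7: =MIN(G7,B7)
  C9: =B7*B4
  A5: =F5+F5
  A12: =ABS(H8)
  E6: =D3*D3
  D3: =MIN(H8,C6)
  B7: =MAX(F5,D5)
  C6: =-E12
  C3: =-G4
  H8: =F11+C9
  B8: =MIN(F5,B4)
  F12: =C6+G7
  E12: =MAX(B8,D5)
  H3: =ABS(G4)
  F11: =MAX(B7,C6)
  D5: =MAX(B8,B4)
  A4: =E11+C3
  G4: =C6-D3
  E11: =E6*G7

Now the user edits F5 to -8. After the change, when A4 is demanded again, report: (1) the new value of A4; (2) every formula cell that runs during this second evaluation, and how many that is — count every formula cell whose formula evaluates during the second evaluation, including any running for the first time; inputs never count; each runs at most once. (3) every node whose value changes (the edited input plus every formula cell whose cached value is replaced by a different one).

Demanding A4 again yields 125.
9 formula cells run: B7, B8, C9, D3, D5, E12, F11, G7, H8.
The nodes whose values change: B7, B8, C9, F5, F11, H8.
Note where the cutoff bites: C6 is checked, finds nothing changed, and keeps its cache.

First demand of the output computes:
  B8 = MIN(9, 5) = 5
  D5 = MAX(5, 5) = 5
  B7 = MAX(9, 5) = 9
  C9 = 9 * 5 = 45
  E12 = MAX(5, 5) = 5
  C6 = -(5) = -5
  F11 = MAX(9, -5) = 9
  G7 = MIN(5, 9) = 5
  H8 = 9 + 45 = 54
  D3 = MIN(54, -5) = -5
  E6 = -5 * -5 = 25
  E11 = 25 * 5 = 125
  G4 = -5 - -5 = 0
  C3 = -(0) = 0
  A4 = 125 + 0 = 125

After the edit, cleaning proceeds:
  B8: a read changed (F5 9->-8) — executes, giving -8.
  D5: a read changed (B8 5->-8) — executes, giving 5 — identical to its old value.
  B7: a read changed (F5 9->-8) — executes, giving 5.
  C9: a read changed (B7 9->5) — executes, giving 25.
  E12: a read changed (B8 5->-8) — executes, giving 5 — identical to its old value.
  C6: dirty, but its reads are unchanged (E12 unchanged); cached -5 stands.
  F11: a read changed (B7 9->5) — executes, giving 5.
  G7: a read changed (F11 9->5) — executes, giving 5 — identical to its old value.
  H8: a read changed (F11 9->5; C9 45->25) — executes, giving 30.
  D3: a read changed (H8 54->30) — executes, giving -5 — identical to its old value.
  E6: dirty, but its reads are unchanged (D3 unchanged, D3 unchanged); cached 25 stands.
  E11: dirty, but its reads are unchanged (E6 unchanged, G7 unchanged); cached 125 stands.
  G4: dirty, but its reads are unchanged (C6 unchanged, D3 unchanged); cached 0 stands.
  C3: dirty, but its reads are unchanged (G4 unchanged); cached 0 stands.
  A4: dirty, but its reads are unchanged (E11 unchanged, C3 unchanged); cached 125 stands.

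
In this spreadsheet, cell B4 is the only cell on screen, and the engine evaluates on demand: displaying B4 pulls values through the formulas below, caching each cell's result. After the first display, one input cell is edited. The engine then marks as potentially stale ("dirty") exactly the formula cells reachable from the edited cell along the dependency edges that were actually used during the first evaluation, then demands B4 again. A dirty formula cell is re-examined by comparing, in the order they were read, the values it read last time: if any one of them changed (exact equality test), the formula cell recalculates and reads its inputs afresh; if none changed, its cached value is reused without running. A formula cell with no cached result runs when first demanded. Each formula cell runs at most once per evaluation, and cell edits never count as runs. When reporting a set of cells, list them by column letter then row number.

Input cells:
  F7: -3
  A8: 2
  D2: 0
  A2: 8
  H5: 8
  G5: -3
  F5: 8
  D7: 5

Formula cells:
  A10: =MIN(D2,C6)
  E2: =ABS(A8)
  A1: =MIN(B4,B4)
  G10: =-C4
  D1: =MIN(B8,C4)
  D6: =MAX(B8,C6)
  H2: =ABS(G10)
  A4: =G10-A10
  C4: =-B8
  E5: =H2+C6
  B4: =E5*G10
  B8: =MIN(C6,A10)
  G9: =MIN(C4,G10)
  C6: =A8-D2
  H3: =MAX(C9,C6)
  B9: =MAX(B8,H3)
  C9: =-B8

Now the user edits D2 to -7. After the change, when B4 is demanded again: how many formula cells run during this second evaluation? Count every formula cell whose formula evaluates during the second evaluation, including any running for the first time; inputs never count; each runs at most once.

Initial pass — values computed on the first demand:
  C6 = 2 - 0 = 2
  A10 = MIN(0, 2) = 0
  B8 = MIN(2, 0) = 0
  C4 = -(0) = 0
  G10 = -(0) = 0
  H2 = ABS(0) = 0
  E5 = 0 + 2 = 2
  B4 = 2 * 0 = 0

Second demand — change propagation:
  C6: re-runs because D2 0->-7; new result 9.
  A10: re-runs because D2 0->-7; C6 2->9; new result -7.
  B8: re-runs because C6 2->9; A10 0->-7; new result -7.
  C4: re-runs because B8 0->-7; new result 7.
  G10: re-runs because C4 0->7; new result -7.
  H2: re-runs because G10 0->-7; new result 7.
  E5: re-runs because H2 0->7; C6 2->9; new result 16.
  B4: re-runs because E5 2->16; G10 0->-7; new result -112.

Run set: A10, B4, B8, C4, C6, E5, G10, H2 (8 run).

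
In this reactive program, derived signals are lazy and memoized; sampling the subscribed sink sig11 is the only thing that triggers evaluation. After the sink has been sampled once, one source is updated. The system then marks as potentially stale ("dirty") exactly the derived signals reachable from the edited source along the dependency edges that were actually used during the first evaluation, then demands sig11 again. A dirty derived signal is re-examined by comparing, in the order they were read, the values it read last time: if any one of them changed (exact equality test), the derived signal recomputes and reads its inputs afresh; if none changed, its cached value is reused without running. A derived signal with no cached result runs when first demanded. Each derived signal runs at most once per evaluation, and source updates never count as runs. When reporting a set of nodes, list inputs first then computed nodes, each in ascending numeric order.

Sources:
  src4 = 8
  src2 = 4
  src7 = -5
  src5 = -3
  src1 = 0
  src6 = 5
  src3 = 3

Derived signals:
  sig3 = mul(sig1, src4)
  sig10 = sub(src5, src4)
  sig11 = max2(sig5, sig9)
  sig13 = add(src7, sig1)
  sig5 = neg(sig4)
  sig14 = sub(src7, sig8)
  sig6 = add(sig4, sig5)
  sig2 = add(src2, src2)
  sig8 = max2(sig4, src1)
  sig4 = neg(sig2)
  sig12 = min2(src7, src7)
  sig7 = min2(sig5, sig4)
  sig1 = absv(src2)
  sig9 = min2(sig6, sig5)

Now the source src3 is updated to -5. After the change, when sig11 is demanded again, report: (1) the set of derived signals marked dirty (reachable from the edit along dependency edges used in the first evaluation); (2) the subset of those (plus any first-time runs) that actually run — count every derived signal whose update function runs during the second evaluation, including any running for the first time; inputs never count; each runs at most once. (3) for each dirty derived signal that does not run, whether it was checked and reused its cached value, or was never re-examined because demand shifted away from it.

The edit dirties: none.
0 derived signals run: none.
No dirty derived signal escaped a run.
Note the shortcut — nothing in the graph depends on src3 at all, so no recomputation happens.

First demand of the output computes:
  sig2 = add(4, 4) = 8
  sig4 = neg(8) = -8
  sig5 = neg(-8) = 8
  sig6 = add(-8, 8) = 0
  sig9 = min2(0, 8) = 0
  sig11 = max2(8, 0) = 8

After the edit, cleaning proceeds:
  no node depends on src3 at all; the second demand re-runs nothing.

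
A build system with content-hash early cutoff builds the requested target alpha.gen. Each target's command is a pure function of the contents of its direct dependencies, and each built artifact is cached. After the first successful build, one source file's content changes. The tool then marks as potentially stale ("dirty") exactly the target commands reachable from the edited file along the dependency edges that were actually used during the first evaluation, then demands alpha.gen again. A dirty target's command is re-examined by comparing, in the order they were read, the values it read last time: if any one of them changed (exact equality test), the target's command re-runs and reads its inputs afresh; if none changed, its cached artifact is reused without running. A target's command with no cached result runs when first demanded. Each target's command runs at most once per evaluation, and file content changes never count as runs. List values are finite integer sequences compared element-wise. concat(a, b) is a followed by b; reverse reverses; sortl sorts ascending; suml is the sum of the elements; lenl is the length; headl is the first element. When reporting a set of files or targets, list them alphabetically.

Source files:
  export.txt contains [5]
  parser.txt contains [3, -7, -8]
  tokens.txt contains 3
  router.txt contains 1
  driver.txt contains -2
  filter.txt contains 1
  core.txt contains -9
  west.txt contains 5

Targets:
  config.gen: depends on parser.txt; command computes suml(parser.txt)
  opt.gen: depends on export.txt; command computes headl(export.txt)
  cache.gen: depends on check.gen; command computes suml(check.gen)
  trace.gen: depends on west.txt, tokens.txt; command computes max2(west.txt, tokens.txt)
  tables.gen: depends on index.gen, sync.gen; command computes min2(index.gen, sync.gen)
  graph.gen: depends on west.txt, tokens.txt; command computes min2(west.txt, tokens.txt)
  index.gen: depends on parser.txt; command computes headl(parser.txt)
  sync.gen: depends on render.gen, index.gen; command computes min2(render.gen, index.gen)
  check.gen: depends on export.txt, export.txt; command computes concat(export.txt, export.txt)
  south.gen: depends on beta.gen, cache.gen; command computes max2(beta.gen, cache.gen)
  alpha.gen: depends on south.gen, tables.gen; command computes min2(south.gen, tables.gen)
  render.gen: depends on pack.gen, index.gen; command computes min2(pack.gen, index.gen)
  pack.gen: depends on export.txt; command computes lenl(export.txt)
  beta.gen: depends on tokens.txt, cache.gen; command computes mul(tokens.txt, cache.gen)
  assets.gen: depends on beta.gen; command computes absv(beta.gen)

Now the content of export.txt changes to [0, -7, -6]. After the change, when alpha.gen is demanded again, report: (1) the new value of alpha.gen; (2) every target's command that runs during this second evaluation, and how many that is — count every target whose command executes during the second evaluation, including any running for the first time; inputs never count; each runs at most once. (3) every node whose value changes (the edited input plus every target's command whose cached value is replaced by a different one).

New value of alpha.gen: -26.
Target commands that run: alpha.gen, beta.gen, cache.gen, check.gen, pack.gen, render.gen, south.gen, sync.gen, tables.gen — 9 in total.
Values that change: alpha.gen, beta.gen, cache.gen, check.gen, export.txt, pack.gen, render.gen, south.gen, sync.gen, tables.gen.

First evaluation (everything demanded from the output):
  check.gen = concat([5], [5]) = [5, 5]
  cache.gen = suml([5, 5]) = 10
  beta.gen = mul(3, 10) = 30
  index.gen = headl([3, -7, -8]) = 3
  pack.gen = lenl([5]) = 1
  render.gen = min2(1, 3) = 1
  south.gen = max2(30, 10) = 30
  sync.gen = min2(1, 3) = 1
  tables.gen = min2(3, 1) = 1
  alpha.gen = min2(30, 1) = 1

Propagation after the edit:
  check.gen: runs — export.txt [5]->[0, -7, -6]; export.txt [5]->[0, -7, -6]; result [0, -7, -6, 0, -7, -6].
  cache.gen: runs — check.gen [5, 5]->[0, -7, -6, 0, -7, -6]; result -26.
  beta.gen: runs — cache.gen 10->-26; result -78.
  pack.gen: runs — export.txt [5]->[0, -7, -6]; result 3.
  render.gen: runs — pack.gen 1->3; result 3.
  south.gen: runs — beta.gen 30->-78; cache.gen 10->-26; result -26.
  sync.gen: runs — render.gen 1->3; result 3.
  tables.gen: runs — sync.gen 1->3; result 3.
  alpha.gen: runs — south.gen 30->-26; tables.gen 1->3; result -26.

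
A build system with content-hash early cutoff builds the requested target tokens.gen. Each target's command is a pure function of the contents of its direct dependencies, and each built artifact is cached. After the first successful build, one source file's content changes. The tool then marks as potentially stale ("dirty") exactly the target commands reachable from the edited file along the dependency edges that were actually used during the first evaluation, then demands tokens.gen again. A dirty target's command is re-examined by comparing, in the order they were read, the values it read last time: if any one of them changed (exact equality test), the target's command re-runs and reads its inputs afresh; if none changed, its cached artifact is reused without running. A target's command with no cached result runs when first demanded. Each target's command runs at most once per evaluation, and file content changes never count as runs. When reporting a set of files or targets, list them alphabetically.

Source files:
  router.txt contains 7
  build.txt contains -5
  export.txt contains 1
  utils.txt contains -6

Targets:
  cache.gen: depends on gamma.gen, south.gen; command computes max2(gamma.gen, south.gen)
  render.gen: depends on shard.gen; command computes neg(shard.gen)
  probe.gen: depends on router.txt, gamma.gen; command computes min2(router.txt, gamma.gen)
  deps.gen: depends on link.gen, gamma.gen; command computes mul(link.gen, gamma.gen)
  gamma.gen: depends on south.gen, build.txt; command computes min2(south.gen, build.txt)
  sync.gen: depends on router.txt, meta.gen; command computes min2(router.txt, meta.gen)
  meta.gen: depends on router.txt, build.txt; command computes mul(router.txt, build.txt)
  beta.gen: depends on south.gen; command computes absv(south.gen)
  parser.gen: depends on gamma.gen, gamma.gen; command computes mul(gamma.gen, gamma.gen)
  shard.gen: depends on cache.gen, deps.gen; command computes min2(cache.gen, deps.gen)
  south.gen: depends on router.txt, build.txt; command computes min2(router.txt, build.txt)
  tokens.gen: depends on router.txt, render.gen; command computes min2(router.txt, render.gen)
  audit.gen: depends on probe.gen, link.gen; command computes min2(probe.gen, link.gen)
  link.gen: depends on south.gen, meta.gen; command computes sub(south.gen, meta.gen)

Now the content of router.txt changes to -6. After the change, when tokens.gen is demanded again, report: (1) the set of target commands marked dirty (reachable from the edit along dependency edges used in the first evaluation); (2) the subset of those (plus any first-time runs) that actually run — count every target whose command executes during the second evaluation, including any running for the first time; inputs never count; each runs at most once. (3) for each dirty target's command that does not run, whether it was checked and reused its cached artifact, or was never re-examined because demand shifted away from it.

Marked dirty: cache.gen, deps.gen, gamma.gen, link.gen, meta.gen, render.gen, shard.gen, south.gen, tokens.gen.
Target commands that run: cache.gen, deps.gen, gamma.gen, link.gen, meta.gen, render.gen, shard.gen, south.gen, tokens.gen — 9 in total.
Every dirty target's command ran.

First evaluation (everything demanded from the output):
  meta.gen = mul(7, -5) = -35
  south.gen = min2(7, -5) = -5
  gamma.gen = min2(-5, -5) = -5
  cache.gen = max2(-5, -5) = -5
  link.gen = sub(-5, -35) = 30
  deps.gen = mul(30, -5) = -150
  shard.gen = min2(-5, -150) = -150
  render.gen = neg(-150) = 150
  tokens.gen = min2(7, 150) = 7

Propagation after the edit:
  meta.gen: runs — router.txt 7->-6; result 30.
  south.gen: runs — router.txt 7->-6; result -6.
  gamma.gen: runs — south.gen -5->-6; result -6.
  cache.gen: runs — gamma.gen -5->-6; south.gen -5->-6; result -6.
  link.gen: runs — south.gen -5->-6; meta.gen -35->30; result -36.
  deps.gen: runs — link.gen 30->-36; gamma.gen -5->-6; result 216.
  shard.gen: runs — cache.gen -5->-6; deps.gen -150->216; result -6.
  render.gen: runs — shard.gen -150->-6; result 6.
  tokens.gen: runs — router.txt 7->-6; render.gen 150->6; result -6.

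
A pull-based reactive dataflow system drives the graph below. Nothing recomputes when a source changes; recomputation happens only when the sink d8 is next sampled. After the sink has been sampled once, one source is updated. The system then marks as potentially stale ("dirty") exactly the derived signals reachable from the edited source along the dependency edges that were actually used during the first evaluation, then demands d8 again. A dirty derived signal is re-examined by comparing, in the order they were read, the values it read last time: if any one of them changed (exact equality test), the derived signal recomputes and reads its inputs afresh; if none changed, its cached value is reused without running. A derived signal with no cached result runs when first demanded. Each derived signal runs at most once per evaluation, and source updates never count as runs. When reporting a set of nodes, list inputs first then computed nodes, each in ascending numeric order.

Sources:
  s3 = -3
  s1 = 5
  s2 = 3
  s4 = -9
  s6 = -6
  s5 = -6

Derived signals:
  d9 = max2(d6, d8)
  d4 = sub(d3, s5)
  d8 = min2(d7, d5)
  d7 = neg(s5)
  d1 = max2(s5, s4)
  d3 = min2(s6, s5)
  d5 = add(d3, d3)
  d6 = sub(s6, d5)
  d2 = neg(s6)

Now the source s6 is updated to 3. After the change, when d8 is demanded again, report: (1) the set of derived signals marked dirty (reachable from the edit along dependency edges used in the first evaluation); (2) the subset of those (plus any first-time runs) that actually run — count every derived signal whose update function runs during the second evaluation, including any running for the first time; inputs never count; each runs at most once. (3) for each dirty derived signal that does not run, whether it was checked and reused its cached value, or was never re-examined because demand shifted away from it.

First evaluation (everything demanded from the output):
  d3 = min2(-6, -6) = -6
  d5 = add(-6, -6) = -12
  d7 = neg(-6) = 6
  d8 = min2(6, -12) = -12

Propagation after the edit:
  d3: runs — s6 -6->3; result -6 (same value as before).
  d5: checked — values it read are unchanged (d3 unchanged, d3 unchanged); reused cached -12 without running.
  d8: checked — values it read are unchanged (d7 unchanged, d5 unchanged); reused cached -12 without running.

Key observation: the change is absorbed at d3 — it re-runs but produces the same value, and the output's value is unchanged.

Marked dirty: d3, d5, d8.
Derived signals that run: d3 — 1 in total.
Checked but reused from cache: d5, d8.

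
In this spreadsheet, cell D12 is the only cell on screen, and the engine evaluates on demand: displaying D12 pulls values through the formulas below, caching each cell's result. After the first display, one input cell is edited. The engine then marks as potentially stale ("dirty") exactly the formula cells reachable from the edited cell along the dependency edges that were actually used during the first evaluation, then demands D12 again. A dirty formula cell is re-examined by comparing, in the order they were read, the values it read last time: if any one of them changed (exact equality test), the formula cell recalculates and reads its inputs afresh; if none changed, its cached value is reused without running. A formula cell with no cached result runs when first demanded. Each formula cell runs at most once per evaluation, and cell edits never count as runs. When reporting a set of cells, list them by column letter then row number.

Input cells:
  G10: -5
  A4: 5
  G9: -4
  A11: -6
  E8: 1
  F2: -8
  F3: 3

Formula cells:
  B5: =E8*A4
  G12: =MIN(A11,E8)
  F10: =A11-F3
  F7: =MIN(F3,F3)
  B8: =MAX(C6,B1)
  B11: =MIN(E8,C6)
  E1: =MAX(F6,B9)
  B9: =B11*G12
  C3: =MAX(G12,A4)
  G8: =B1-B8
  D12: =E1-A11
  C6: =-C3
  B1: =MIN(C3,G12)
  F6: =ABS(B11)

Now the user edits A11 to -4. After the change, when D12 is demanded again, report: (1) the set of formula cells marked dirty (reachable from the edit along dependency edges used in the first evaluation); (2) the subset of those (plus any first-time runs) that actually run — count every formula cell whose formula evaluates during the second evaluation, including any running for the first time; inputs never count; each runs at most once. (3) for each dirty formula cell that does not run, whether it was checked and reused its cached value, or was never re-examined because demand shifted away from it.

Dirty set: B9, B11, C3, C6, D12, E1, F6, G12.
Run set: B9, C3, D12, E1, G12 (5 run).
Re-examined without running (cache reused): B11, C6, F6.
The important point: at C6 every value read last time is unchanged, so the dirty flag clears without a run.

Initial pass — values computed on the first demand:
  G12 = MIN(-6, 1) = -6
  C3 = MAX(-6, 5) = 5
  C6 = -(5) = -5
  B11 = MIN(1, -5) = -5
  B9 = -5 * -6 = 30
  F6 = ABS(-5) = 5
  E1 = MAX(5, 30) = 30
  D12 = 30 - -6 = 36

Second demand — change propagation:
  G12: re-runs because A11 -6->-4; new result -4.
  C3: re-runs because G12 -6->-4; new result 5 (unchanged).
  C6: re-examined; everything it read last time is the same (C3 unchanged) — cache -5 kept, no run.
  B11: re-examined; everything it read last time is the same (E8 unchanged, C6 unchanged) — cache -5 kept, no run.
  B9: re-runs because G12 -6->-4; new result 20.
  F6: re-examined; everything it read last time is the same (B11 unchanged) — cache 5 kept, no run.
  E1: re-runs because B9 30->20; new result 20.
  D12: re-runs because E1 30->20; A11 -6->-4; new result 24.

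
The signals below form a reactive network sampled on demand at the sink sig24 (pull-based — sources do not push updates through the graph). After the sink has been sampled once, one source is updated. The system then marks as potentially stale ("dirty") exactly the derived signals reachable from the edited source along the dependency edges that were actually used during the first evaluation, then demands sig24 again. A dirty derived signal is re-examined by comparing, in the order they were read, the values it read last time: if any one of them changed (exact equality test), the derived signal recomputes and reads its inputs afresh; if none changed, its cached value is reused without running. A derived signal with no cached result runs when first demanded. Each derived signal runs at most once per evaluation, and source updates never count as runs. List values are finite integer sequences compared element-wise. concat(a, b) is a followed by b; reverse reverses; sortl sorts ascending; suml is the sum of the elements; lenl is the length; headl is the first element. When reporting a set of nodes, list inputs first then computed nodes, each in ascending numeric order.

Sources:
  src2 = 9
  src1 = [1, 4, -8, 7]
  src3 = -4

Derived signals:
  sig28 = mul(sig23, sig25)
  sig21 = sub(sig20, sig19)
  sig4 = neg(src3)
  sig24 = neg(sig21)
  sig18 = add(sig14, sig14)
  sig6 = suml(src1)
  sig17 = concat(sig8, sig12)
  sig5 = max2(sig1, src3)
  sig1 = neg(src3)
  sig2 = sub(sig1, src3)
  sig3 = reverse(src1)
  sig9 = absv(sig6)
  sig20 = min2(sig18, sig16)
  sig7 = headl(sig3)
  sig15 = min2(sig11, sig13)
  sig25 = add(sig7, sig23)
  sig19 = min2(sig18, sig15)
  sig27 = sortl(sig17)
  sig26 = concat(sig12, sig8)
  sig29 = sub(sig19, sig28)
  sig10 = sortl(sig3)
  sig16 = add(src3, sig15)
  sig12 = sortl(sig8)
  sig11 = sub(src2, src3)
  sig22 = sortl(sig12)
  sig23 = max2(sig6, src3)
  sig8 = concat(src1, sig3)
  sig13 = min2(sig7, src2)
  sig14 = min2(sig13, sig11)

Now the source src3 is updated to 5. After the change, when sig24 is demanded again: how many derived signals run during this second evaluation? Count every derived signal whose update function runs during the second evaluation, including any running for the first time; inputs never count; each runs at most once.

Initial pass — values computed on the first demand:
  sig3 = reverse([1, 4, -8, 7]) = [7, -8, 4, 1]
  sig7 = headl([7, -8, 4, 1]) = 7
  sig11 = sub(9, -4) = 13
  sig13 = min2(7, 9) = 7
  sig14 = min2(7, 13) = 7
  sig15 = min2(13, 7) = 7
  sig16 = add(-4, 7) = 3
  sig18 = add(7, 7) = 14
  sig19 = min2(14, 7) = 7
  sig20 = min2(14, 3) = 3
  sig21 = sub(3, 7) = -4
  sig24 = neg(-4) = 4

Second demand — change propagation:
  sig11: re-runs because src3 -4->5; new result 4.
  sig14: re-runs because sig11 13->4; new result 4.
  sig15: re-runs because sig11 13->4; new result 4.
  sig16: re-runs because src3 -4->5; sig15 7->4; new result 9.
  sig18: re-runs because sig14 7->4; sig14 7->4; new result 8.
  sig19: re-runs because sig18 14->8; sig15 7->4; new result 4.
  sig20: re-runs because sig18 14->8; sig16 3->9; new result 8.
  sig21: re-runs because sig20 3->8; sig19 7->4; new result 4.
  sig24: re-runs because sig21 -4->4; new result -4.

Run set: sig11, sig14, sig15, sig16, sig18, sig19, sig20, sig21, sig24 (9 run).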